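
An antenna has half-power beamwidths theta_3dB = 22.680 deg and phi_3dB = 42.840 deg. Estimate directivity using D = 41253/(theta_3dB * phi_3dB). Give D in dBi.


D_linear = 41253 / (22.680 * 42.840) = 42.45834
D_dBi = 10 * log10(42.45834) = 16.28 dBi

16.28 dBi


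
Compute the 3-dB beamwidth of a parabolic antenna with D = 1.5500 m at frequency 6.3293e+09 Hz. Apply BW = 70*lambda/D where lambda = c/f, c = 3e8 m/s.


lambda = c / f = 3.0000e+08 / 6.3293e+09 = 0.04739861 m
BW = 70 * 0.04739861 / 1.5500 = 2.141 deg

2.141 deg


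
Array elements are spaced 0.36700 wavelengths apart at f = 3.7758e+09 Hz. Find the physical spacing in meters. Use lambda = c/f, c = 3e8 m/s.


lambda = c / f = 3.0000e+08 / 3.7758e+09 = 0.07945336 m
d = 0.36700 * 0.07945336 = 0.02916 m

0.02916 m


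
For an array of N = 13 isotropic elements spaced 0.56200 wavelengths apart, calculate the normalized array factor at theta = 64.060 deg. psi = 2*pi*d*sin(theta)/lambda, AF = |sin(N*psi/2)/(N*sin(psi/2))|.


psi = 2*pi*0.56200*sin(64.060 deg) = 3.175396 rad
AF = |sin(13*3.175396/2) / (13*sin(3.175396/2))| = 0.07508

0.07508


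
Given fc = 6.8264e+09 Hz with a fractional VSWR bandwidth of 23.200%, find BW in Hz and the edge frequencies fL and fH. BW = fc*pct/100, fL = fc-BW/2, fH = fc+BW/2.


BW = 6.8264e+09 * 23.200/100 = 1.583725e+09 Hz
fL = 6.8264e+09 - 1.583725e+09/2 = 6.035e+09 Hz
fH = 6.8264e+09 + 1.583725e+09/2 = 7.618e+09 Hz

BW=1.584e+09 Hz, fL=6.035e+09 Hz, fH=7.618e+09 Hz


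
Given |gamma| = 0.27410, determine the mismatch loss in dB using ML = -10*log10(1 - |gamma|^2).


ML = -10 * log10(1 - 0.27410^2) = -10 * log10(0.92486919) = 0.3392 dB

0.3392 dB


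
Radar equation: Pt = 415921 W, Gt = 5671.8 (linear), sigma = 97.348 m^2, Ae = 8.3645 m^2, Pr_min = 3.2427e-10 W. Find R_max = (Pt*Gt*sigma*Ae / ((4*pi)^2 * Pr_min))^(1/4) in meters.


R^4 = 415921*5671.8*97.348*8.3645 / ((4*pi)^2 * 3.2427e-10) = 3.751218e+19
R_max = 3.751218e+19^0.25 = 78261 m

78261 m


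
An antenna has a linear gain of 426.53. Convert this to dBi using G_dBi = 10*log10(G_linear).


G_dBi = 10 * log10(426.53) = 26.30 dBi

26.30 dBi


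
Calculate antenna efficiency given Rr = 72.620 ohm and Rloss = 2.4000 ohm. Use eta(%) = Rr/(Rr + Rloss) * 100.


eta = 72.620 / (72.620 + 2.4000) * 100 = 96.80%

96.80%


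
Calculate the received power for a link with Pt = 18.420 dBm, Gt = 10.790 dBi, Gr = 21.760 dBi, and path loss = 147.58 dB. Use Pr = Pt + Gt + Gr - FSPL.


Pr = 18.420 + 10.790 + 21.760 - 147.58 = -96.61 dBm

-96.61 dBm


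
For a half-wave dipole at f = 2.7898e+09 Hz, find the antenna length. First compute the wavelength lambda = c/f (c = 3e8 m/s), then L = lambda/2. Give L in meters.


lambda = c / f = 3.0000e+08 / 2.7898e+09 = 0.1075346 m
L = lambda / 2 = 0.1075346 / 2 = 0.05377 m

0.05377 m


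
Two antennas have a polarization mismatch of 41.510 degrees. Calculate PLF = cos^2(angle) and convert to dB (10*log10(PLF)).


PLF_linear = cos^2(41.510 deg) = 0.5607614
PLF_dB = 10 * log10(0.5607614) = -2.512 dB

-2.512 dB


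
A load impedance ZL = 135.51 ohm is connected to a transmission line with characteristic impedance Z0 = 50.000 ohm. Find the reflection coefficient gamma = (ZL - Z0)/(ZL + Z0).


gamma = (135.51 - 50.000) / (135.51 + 50.000) = 0.4609

0.4609


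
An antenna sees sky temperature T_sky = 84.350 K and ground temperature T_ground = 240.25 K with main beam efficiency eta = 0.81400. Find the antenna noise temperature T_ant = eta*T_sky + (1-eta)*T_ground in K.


T_ant = 0.81400 * 84.350 + (1 - 0.81400) * 240.25 = 113.3 K

113.3 K


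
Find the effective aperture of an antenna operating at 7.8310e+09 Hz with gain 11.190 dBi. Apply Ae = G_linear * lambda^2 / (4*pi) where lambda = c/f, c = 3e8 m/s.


lambda = c / f = 3.0000e+08 / 7.8310e+09 = 0.03830928 m
G_linear = 10^(11.190/10) = 13.15225
Ae = G_linear * lambda^2 / (4*pi) = 13.15225 * 0.03830928^2 / (4*pi) = 1.536e-03 m^2

1.536e-03 m^2


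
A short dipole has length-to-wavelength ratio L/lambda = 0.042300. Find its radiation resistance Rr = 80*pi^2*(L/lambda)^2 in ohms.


Rr = 80 * pi^2 * (0.042300)^2 = 80 * 9.869604 * 1.789290e-03 = 1.413 ohm

1.413 ohm


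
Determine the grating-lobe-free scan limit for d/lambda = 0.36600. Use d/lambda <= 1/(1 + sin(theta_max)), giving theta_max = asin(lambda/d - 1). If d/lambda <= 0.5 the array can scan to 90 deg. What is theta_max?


lambda/d - 1 = 1/0.36600 - 1 = 1.732240 >= 1
d/lambda <= 0.5, so the array can scan to endfire without grating lobes: theta_max = 90 deg

90 deg


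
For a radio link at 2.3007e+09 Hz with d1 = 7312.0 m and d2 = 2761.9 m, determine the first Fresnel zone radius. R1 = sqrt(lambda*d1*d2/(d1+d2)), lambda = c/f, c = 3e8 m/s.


lambda = c / f = 3.0000e+08 / 2.3007e+09 = 0.1303951 m
R1 = sqrt(0.1303951 * 7312.0 * 2761.9 / (7312.0 + 2761.9)) = 16.17 m

16.17 m


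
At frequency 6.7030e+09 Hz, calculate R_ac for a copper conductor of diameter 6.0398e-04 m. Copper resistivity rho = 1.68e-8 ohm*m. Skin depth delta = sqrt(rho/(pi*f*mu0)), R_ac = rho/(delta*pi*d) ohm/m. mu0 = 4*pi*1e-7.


delta = sqrt(1.68e-8 / (pi * 6.7030e+09 * 4*pi*1e-7)) = 7.967832e-07 m
R_ac = 1.68e-8 / (7.967832e-07 * pi * 6.0398e-04) = 11.11 ohm/m

11.11 ohm/m


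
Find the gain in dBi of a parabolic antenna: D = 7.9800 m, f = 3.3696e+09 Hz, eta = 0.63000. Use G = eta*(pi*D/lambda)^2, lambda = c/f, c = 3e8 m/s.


lambda = c / f = 3.0000e+08 / 3.3696e+09 = 0.08903134 m
G_linear = 0.63000 * (pi * 7.9800 / 0.08903134)^2 = 49952.85
G_dBi = 10 * log10(49952.85) = 46.99 dBi

46.99 dBi


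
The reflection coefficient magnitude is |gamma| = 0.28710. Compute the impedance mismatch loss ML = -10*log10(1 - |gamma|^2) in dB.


ML = -10 * log10(1 - 0.28710^2) = -10 * log10(0.91757359) = 0.3736 dB

0.3736 dB


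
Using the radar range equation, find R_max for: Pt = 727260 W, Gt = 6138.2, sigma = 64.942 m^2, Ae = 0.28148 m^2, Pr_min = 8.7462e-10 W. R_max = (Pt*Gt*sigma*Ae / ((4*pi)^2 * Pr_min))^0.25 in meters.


R^4 = 727260*6138.2*64.942*0.28148 / ((4*pi)^2 * 8.7462e-10) = 5.908331e+17
R_max = 5.908331e+17^0.25 = 27725 m

27725 m


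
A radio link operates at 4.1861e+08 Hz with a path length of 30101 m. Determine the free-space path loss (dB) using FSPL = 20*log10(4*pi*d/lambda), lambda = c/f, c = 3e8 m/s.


lambda = c / f = 3.0000e+08 / 4.1861e+08 = 0.7166575 m
FSPL = 20 * log10(4*pi*30101/0.7166575) = 114.4 dB

114.4 dB


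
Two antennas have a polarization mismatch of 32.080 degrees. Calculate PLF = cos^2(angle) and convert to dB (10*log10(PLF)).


PLF_linear = cos^2(32.080 deg) = 0.7179298
PLF_dB = 10 * log10(0.7179298) = -1.439 dB

-1.439 dB


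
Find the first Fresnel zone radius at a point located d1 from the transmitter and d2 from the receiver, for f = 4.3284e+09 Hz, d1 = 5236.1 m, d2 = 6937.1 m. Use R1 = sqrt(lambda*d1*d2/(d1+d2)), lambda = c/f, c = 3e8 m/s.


lambda = c / f = 3.0000e+08 / 4.3284e+09 = 0.06930968 m
R1 = sqrt(0.06930968 * 5236.1 * 6937.1 / (5236.1 + 6937.1)) = 14.38 m

14.38 m


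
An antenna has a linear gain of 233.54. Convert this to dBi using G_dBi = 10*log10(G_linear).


G_dBi = 10 * log10(233.54) = 23.68 dBi

23.68 dBi


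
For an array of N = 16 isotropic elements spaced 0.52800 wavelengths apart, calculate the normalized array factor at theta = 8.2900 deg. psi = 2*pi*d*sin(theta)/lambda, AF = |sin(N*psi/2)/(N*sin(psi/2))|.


psi = 2*pi*0.52800*sin(8.2900 deg) = 0.4783319 rad
AF = |sin(16*0.4783319/2) / (16*sin(0.4783319/2))| = 0.1669

0.1669


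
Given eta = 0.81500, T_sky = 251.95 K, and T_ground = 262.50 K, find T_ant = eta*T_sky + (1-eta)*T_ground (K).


T_ant = 0.81500 * 251.95 + (1 - 0.81500) * 262.50 = 253.9 K

253.9 K


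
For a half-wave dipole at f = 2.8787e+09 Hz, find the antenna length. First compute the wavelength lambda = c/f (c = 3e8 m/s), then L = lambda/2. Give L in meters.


lambda = c / f = 3.0000e+08 / 2.8787e+09 = 0.1042137 m
L = lambda / 2 = 0.1042137 / 2 = 0.05211 m

0.05211 m


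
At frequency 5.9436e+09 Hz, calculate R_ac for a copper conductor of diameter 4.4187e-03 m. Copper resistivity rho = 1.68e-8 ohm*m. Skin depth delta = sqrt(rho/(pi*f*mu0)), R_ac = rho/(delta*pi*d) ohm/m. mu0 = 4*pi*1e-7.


delta = sqrt(1.68e-8 / (pi * 5.9436e+09 * 4*pi*1e-7)) = 8.461551e-07 m
R_ac = 1.68e-8 / (8.461551e-07 * pi * 4.4187e-03) = 1.430 ohm/m

1.430 ohm/m


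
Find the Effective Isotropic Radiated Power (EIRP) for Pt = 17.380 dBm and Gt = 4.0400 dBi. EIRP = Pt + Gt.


EIRP = Pt + Gt = 17.380 + 4.0400 = 21.42 dBm

21.42 dBm


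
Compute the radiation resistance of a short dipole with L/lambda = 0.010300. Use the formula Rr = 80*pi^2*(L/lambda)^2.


Rr = 80 * pi^2 * (0.010300)^2 = 80 * 9.869604 * 1.060900e-04 = 0.08377 ohm

0.08377 ohm


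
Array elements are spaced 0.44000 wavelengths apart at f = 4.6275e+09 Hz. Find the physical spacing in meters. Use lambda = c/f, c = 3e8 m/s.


lambda = c / f = 3.0000e+08 / 4.6275e+09 = 0.06482982 m
d = 0.44000 * 0.06482982 = 0.02853 m

0.02853 m


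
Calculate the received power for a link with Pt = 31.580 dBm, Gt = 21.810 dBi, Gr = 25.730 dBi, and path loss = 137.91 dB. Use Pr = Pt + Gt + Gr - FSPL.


Pr = 31.580 + 21.810 + 25.730 - 137.91 = -58.79 dBm

-58.79 dBm


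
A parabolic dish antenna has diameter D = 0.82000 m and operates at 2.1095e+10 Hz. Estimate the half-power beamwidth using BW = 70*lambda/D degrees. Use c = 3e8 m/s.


lambda = c / f = 3.0000e+08 / 2.1095e+10 = 0.01422138 m
BW = 70 * 0.01422138 / 0.82000 = 1.214 deg

1.214 deg


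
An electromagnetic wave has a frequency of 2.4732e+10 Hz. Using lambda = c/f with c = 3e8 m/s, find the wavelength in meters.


lambda = c / f = 3.0000e+08 / 2.4732e+10 = 0.01213 m

0.01213 m


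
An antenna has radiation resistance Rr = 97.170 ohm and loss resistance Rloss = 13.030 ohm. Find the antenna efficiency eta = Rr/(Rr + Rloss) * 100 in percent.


eta = 97.170 / (97.170 + 13.030) * 100 = 88.18%

88.18%


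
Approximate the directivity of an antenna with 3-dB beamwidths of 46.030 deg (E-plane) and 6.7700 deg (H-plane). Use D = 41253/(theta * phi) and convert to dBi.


D_linear = 41253 / (46.030 * 6.7700) = 132.3811
D_dBi = 10 * log10(132.3811) = 21.22 dBi

21.22 dBi


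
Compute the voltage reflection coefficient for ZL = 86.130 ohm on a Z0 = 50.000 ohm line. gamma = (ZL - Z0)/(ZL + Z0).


gamma = (86.130 - 50.000) / (86.130 + 50.000) = 0.2654

0.2654


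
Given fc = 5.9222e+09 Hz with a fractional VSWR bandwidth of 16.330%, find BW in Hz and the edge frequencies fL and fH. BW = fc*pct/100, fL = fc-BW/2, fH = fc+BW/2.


BW = 5.9222e+09 * 16.330/100 = 9.670953e+08 Hz
fL = 5.9222e+09 - 9.670953e+08/2 = 5.439e+09 Hz
fH = 5.9222e+09 + 9.670953e+08/2 = 6.406e+09 Hz

BW=9.671e+08 Hz, fL=5.439e+09 Hz, fH=6.406e+09 Hz


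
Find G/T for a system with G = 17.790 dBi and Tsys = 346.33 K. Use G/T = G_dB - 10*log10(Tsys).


G/T = 17.790 - 10*log10(346.33) = 17.790 - 25.39490 = -7.605 dB/K

-7.605 dB/K


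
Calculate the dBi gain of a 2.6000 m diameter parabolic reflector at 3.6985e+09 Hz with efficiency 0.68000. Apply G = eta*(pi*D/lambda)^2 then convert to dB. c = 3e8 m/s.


lambda = c / f = 3.0000e+08 / 3.6985e+09 = 0.08111397 m
G_linear = 0.68000 * (pi * 2.6000 / 0.08111397)^2 = 6895.473
G_dBi = 10 * log10(6895.473) = 38.39 dBi

38.39 dBi


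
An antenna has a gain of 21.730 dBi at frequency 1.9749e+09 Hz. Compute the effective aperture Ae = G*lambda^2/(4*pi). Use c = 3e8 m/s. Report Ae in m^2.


lambda = c / f = 3.0000e+08 / 1.9749e+09 = 0.1519064 m
G_linear = 10^(21.730/10) = 148.9361
Ae = G_linear * lambda^2 / (4*pi) = 148.9361 * 0.1519064^2 / (4*pi) = 0.2735 m^2

0.2735 m^2


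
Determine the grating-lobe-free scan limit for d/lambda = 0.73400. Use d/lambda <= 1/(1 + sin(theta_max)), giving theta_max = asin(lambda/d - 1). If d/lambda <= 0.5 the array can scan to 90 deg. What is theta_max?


lambda/d - 1 = 1/0.73400 - 1 = 0.3623978
theta_max = asin(0.3623978) = 21.25 deg

21.25 deg


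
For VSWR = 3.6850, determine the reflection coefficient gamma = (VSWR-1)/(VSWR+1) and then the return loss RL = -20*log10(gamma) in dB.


gamma = (3.6850 - 1) / (3.6850 + 1) = 0.5731057
RL = -20 * log10(0.5731057) = 4.835 dB

4.835 dB


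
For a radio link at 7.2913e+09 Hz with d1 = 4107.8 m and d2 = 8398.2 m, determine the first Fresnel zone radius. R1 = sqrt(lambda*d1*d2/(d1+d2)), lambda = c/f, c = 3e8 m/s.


lambda = c / f = 3.0000e+08 / 7.2913e+09 = 0.04114493 m
R1 = sqrt(0.04114493 * 4107.8 * 8398.2 / (4107.8 + 8398.2)) = 10.65 m

10.65 m


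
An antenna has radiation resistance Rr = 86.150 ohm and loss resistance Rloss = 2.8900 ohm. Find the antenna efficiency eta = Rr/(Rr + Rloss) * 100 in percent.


eta = 86.150 / (86.150 + 2.8900) * 100 = 96.75%

96.75%


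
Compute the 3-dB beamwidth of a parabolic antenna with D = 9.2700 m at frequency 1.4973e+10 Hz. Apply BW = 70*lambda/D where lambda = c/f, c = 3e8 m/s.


lambda = c / f = 3.0000e+08 / 1.4973e+10 = 0.02003606 m
BW = 70 * 0.02003606 / 9.2700 = 0.1513 deg

0.1513 deg


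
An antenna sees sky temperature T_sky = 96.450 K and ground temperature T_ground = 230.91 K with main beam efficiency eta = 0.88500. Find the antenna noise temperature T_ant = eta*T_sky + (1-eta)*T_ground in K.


T_ant = 0.88500 * 96.450 + (1 - 0.88500) * 230.91 = 111.9 K

111.9 K


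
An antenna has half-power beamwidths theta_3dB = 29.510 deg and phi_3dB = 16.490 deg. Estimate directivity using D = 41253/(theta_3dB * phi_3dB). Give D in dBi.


D_linear = 41253 / (29.510 * 16.490) = 84.77458
D_dBi = 10 * log10(84.77458) = 19.28 dBi

19.28 dBi


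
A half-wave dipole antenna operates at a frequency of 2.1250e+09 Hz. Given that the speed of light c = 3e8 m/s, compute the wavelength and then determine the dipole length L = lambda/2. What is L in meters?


lambda = c / f = 3.0000e+08 / 2.1250e+09 = 0.1411765 m
L = lambda / 2 = 0.1411765 / 2 = 0.07059 m

0.07059 m


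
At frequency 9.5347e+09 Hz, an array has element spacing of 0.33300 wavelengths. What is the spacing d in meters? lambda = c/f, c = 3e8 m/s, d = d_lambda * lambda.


lambda = c / f = 3.0000e+08 / 9.5347e+09 = 0.03146402 m
d = 0.33300 * 0.03146402 = 0.01048 m

0.01048 m


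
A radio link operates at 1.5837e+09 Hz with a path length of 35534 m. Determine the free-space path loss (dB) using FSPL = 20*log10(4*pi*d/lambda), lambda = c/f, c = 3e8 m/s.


lambda = c / f = 3.0000e+08 / 1.5837e+09 = 0.1894298 m
FSPL = 20 * log10(4*pi*35534/0.1894298) = 127.4 dB

127.4 dB


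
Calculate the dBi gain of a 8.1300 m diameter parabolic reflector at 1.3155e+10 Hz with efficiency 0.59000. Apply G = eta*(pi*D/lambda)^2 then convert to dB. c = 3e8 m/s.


lambda = c / f = 3.0000e+08 / 1.3155e+10 = 0.02280502 m
G_linear = 0.59000 * (pi * 8.1300 / 0.02280502)^2 = 740068.5
G_dBi = 10 * log10(740068.5) = 58.69 dBi

58.69 dBi


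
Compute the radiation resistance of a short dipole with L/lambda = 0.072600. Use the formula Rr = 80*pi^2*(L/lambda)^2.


Rr = 80 * pi^2 * (0.072600)^2 = 80 * 9.869604 * 5.270760e-03 = 4.162 ohm

4.162 ohm


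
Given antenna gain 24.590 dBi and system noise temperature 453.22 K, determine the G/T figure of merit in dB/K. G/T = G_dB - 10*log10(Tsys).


G/T = 24.590 - 10*log10(453.22) = 24.590 - 26.56309 = -1.973 dB/K

-1.973 dB/K


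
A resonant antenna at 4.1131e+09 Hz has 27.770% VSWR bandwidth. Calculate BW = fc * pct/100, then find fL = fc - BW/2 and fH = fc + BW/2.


BW = 4.1131e+09 * 27.770/100 = 1.142208e+09 Hz
fL = 4.1131e+09 - 1.142208e+09/2 = 3.542e+09 Hz
fH = 4.1131e+09 + 1.142208e+09/2 = 4.684e+09 Hz

BW=1.142e+09 Hz, fL=3.542e+09 Hz, fH=4.684e+09 Hz


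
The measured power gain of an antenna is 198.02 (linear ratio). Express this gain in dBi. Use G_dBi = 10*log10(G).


G_dBi = 10 * log10(198.02) = 22.97 dBi

22.97 dBi


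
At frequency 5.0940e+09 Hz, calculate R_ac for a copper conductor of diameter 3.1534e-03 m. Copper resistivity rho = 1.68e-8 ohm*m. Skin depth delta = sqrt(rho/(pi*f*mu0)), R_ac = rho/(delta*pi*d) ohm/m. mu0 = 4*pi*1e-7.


delta = sqrt(1.68e-8 / (pi * 5.0940e+09 * 4*pi*1e-7)) = 9.139981e-07 m
R_ac = 1.68e-8 / (9.139981e-07 * pi * 3.1534e-03) = 1.855 ohm/m

1.855 ohm/m


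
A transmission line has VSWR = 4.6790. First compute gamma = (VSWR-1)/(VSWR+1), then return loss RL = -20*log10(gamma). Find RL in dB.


gamma = (4.6790 - 1) / (4.6790 + 1) = 0.6478253
RL = -20 * log10(0.6478253) = 3.771 dB

3.771 dB


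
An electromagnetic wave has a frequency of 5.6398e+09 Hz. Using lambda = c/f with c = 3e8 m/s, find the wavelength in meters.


lambda = c / f = 3.0000e+08 / 5.6398e+09 = 0.05319 m

0.05319 m


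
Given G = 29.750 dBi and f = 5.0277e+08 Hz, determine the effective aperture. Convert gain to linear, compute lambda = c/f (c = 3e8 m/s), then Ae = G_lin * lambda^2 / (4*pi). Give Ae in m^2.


lambda = c / f = 3.0000e+08 / 5.0277e+08 = 0.5966943 m
G_linear = 10^(29.750/10) = 944.0609
Ae = G_linear * lambda^2 / (4*pi) = 944.0609 * 0.5966943^2 / (4*pi) = 26.75 m^2

26.75 m^2


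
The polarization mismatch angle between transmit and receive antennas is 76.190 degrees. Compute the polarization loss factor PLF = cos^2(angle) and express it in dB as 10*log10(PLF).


PLF_linear = cos^2(76.190 deg) = 0.05697910
PLF_dB = 10 * log10(0.05697910) = -12.44 dB

-12.44 dB


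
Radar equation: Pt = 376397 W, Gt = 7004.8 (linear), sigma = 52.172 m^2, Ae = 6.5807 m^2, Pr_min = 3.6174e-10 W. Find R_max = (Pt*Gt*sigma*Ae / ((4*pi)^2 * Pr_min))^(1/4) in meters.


R^4 = 376397*7004.8*52.172*6.5807 / ((4*pi)^2 * 3.6174e-10) = 1.584657e+19
R_max = 1.584657e+19^0.25 = 63093 m

63093 m


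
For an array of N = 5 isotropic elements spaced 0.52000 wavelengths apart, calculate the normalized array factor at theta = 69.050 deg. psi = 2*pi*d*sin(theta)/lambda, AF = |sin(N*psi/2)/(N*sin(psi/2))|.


psi = 2*pi*0.52000*sin(69.050 deg) = 3.051267 rad
AF = |sin(5*3.051267/2) / (5*sin(3.051267/2))| = 0.1951

0.1951


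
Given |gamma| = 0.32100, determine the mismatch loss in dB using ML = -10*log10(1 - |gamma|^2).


ML = -10 * log10(1 - 0.32100^2) = -10 * log10(0.896959) = 0.4723 dB

0.4723 dB


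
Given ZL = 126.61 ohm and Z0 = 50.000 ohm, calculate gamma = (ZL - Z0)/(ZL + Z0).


gamma = (126.61 - 50.000) / (126.61 + 50.000) = 0.4338

0.4338


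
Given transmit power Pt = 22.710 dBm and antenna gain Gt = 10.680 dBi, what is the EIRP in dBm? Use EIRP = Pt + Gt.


EIRP = Pt + Gt = 22.710 + 10.680 = 33.39 dBm

33.39 dBm


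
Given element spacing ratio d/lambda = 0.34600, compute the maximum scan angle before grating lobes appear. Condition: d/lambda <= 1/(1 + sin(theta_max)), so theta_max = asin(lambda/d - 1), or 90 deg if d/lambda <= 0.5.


lambda/d - 1 = 1/0.34600 - 1 = 1.890173 >= 1
d/lambda <= 0.5, so the array can scan to endfire without grating lobes: theta_max = 90 deg

90 deg


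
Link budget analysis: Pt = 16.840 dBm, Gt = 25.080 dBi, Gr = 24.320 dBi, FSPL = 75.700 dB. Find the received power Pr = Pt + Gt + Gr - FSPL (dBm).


Pr = 16.840 + 25.080 + 24.320 - 75.700 = -9.46 dBm

-9.46 dBm


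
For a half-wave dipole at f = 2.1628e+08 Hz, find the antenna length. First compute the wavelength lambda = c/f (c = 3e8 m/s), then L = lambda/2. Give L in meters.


lambda = c / f = 3.0000e+08 / 2.1628e+08 = 1.387091 m
L = lambda / 2 = 1.387091 / 2 = 0.6935 m

0.6935 m


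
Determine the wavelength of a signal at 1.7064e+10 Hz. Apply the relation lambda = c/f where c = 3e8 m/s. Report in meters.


lambda = c / f = 3.0000e+08 / 1.7064e+10 = 0.01758 m

0.01758 m


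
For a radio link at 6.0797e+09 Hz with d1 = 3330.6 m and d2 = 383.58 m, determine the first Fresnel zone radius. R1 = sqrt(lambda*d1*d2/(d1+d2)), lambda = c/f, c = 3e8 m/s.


lambda = c / f = 3.0000e+08 / 6.0797e+09 = 0.04934454 m
R1 = sqrt(0.04934454 * 3330.6 * 383.58 / (3330.6 + 383.58)) = 4.120 m

4.120 m


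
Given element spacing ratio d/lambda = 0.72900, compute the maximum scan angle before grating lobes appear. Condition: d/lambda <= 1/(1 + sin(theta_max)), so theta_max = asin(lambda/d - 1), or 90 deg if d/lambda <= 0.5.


lambda/d - 1 = 1/0.72900 - 1 = 0.3717421
theta_max = asin(0.3717421) = 21.82 deg

21.82 deg


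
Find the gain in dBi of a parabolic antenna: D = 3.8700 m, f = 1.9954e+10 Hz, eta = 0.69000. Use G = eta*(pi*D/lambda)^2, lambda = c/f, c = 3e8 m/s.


lambda = c / f = 3.0000e+08 / 1.9954e+10 = 0.01503458 m
G_linear = 0.69000 * (pi * 3.8700 / 0.01503458)^2 = 451219.8
G_dBi = 10 * log10(451219.8) = 56.54 dBi

56.54 dBi


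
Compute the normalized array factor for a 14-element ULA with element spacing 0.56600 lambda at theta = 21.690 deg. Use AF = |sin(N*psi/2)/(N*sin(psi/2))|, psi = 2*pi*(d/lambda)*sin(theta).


psi = 2*pi*0.56600*sin(21.690 deg) = 1.314347 rad
AF = |sin(14*1.314347/2) / (14*sin(1.314347/2))| = 0.02601

0.02601


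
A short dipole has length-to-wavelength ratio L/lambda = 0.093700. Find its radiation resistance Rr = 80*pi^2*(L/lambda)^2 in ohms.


Rr = 80 * pi^2 * (0.093700)^2 = 80 * 9.869604 * 8.779690e-03 = 6.932 ohm

6.932 ohm


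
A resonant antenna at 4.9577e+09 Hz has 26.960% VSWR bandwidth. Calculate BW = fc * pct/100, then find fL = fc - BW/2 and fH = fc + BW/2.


BW = 4.9577e+09 * 26.960/100 = 1.336596e+09 Hz
fL = 4.9577e+09 - 1.336596e+09/2 = 4.289e+09 Hz
fH = 4.9577e+09 + 1.336596e+09/2 = 5.626e+09 Hz

BW=1.337e+09 Hz, fL=4.289e+09 Hz, fH=5.626e+09 Hz


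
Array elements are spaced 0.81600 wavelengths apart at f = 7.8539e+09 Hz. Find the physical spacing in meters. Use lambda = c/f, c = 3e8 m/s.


lambda = c / f = 3.0000e+08 / 7.8539e+09 = 0.03819758 m
d = 0.81600 * 0.03819758 = 0.03117 m

0.03117 m


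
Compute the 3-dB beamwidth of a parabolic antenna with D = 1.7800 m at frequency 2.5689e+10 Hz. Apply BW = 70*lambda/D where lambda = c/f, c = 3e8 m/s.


lambda = c / f = 3.0000e+08 / 2.5689e+10 = 0.01167815 m
BW = 70 * 0.01167815 / 1.7800 = 0.4593 deg

0.4593 deg


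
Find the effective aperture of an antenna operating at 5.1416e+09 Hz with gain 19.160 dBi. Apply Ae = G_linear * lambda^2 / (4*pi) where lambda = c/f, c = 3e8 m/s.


lambda = c / f = 3.0000e+08 / 5.1416e+09 = 0.05834760 m
G_linear = 10^(19.160/10) = 82.41381
Ae = G_linear * lambda^2 / (4*pi) = 82.41381 * 0.05834760^2 / (4*pi) = 0.02233 m^2

0.02233 m^2


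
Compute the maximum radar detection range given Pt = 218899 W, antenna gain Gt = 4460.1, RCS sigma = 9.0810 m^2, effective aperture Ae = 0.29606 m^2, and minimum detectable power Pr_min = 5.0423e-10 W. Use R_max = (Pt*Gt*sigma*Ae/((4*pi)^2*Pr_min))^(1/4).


R^4 = 218899*4460.1*9.0810*0.29606 / ((4*pi)^2 * 5.0423e-10) = 3.296502e+16
R_max = 3.296502e+16^0.25 = 13475 m

13475 m


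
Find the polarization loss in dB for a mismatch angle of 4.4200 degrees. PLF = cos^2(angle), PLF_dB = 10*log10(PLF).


PLF_linear = cos^2(4.4200 deg) = 0.9940607
PLF_dB = 10 * log10(0.9940607) = -0.02587 dB

-0.02587 dB


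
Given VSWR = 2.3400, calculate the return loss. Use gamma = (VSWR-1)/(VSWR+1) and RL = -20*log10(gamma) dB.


gamma = (2.3400 - 1) / (2.3400 + 1) = 0.4011976
RL = -20 * log10(0.4011976) = 7.933 dB

7.933 dB


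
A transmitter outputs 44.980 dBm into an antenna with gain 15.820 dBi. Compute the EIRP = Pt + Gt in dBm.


EIRP = Pt + Gt = 44.980 + 15.820 = 60.80 dBm

60.80 dBm


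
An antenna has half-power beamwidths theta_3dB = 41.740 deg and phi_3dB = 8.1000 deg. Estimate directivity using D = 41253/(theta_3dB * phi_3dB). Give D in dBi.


D_linear = 41253 / (41.740 * 8.1000) = 122.0164
D_dBi = 10 * log10(122.0164) = 20.86 dBi

20.86 dBi


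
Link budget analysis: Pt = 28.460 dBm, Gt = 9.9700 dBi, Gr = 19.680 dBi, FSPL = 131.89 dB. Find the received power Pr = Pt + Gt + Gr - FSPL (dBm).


Pr = 28.460 + 9.9700 + 19.680 - 131.89 = -73.78 dBm

-73.78 dBm


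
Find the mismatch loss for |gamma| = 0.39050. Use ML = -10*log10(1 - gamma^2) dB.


ML = -10 * log10(1 - 0.39050^2) = -10 * log10(0.84750975) = 0.7186 dB

0.7186 dB


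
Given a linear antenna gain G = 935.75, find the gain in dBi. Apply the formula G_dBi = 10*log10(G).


G_dBi = 10 * log10(935.75) = 29.71 dBi

29.71 dBi


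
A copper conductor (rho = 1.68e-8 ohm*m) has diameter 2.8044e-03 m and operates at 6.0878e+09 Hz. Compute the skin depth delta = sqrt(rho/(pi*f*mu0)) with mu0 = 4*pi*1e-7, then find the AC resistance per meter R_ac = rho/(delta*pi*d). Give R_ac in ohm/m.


delta = sqrt(1.68e-8 / (pi * 6.0878e+09 * 4*pi*1e-7)) = 8.360737e-07 m
R_ac = 1.68e-8 / (8.360737e-07 * pi * 2.8044e-03) = 2.281 ohm/m

2.281 ohm/m


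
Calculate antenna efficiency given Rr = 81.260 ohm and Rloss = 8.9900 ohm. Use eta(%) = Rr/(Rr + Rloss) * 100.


eta = 81.260 / (81.260 + 8.9900) * 100 = 90.04%

90.04%


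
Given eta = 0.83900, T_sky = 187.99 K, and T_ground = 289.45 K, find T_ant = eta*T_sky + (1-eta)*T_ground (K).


T_ant = 0.83900 * 187.99 + (1 - 0.83900) * 289.45 = 204.3 K

204.3 K


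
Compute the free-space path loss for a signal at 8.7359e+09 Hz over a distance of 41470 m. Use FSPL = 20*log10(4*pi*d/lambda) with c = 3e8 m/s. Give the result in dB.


lambda = c / f = 3.0000e+08 / 8.7359e+09 = 0.03434105 m
FSPL = 20 * log10(4*pi*41470/0.03434105) = 143.6 dB

143.6 dB


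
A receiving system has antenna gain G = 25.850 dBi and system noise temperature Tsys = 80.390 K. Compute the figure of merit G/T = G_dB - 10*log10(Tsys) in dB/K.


G/T = 25.850 - 10*log10(80.390) = 25.850 - 19.05202 = 6.798 dB/K

6.798 dB/K


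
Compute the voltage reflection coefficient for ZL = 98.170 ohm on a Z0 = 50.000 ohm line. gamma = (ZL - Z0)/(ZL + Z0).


gamma = (98.170 - 50.000) / (98.170 + 50.000) = 0.3251

0.3251


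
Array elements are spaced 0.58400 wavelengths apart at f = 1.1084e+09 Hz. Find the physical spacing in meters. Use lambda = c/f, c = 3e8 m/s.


lambda = c / f = 3.0000e+08 / 1.1084e+09 = 0.2706604 m
d = 0.58400 * 0.2706604 = 0.1581 m

0.1581 m


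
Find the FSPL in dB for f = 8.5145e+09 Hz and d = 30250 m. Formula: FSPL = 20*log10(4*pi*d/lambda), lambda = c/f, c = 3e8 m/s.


lambda = c / f = 3.0000e+08 / 8.5145e+09 = 0.03523401 m
FSPL = 20 * log10(4*pi*30250/0.03523401) = 140.7 dB

140.7 dB


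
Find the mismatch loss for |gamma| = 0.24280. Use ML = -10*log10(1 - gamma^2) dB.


ML = -10 * log10(1 - 0.24280^2) = -10 * log10(0.94104816) = 0.2639 dB

0.2639 dB


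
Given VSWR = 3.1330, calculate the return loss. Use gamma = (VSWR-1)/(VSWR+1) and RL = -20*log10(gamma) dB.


gamma = (3.1330 - 1) / (3.1330 + 1) = 0.5160900
RL = -20 * log10(0.5160900) = 5.745 dB

5.745 dB


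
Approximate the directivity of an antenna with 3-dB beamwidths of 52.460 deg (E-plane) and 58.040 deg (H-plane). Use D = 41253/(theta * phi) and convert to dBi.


D_linear = 41253 / (52.460 * 58.040) = 13.54877
D_dBi = 10 * log10(13.54877) = 11.32 dBi

11.32 dBi


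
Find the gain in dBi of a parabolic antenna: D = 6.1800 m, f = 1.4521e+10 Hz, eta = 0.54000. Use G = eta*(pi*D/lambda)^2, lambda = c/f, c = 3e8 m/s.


lambda = c / f = 3.0000e+08 / 1.4521e+10 = 0.02065973 m
G_linear = 0.54000 * (pi * 6.1800 / 0.02065973)^2 = 476893.2
G_dBi = 10 * log10(476893.2) = 56.78 dBi

56.78 dBi


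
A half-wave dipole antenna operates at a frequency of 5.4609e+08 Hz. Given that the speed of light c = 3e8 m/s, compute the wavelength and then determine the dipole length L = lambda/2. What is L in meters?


lambda = c / f = 3.0000e+08 / 5.4609e+08 = 0.5493600 m
L = lambda / 2 = 0.5493600 / 2 = 0.2747 m

0.2747 m


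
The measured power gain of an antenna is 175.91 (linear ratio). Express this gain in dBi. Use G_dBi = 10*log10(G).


G_dBi = 10 * log10(175.91) = 22.45 dBi

22.45 dBi


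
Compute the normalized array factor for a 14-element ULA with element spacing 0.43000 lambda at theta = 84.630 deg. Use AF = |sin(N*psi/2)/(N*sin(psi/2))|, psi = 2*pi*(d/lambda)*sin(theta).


psi = 2*pi*0.43000*sin(84.630 deg) = 2.689912 rad
AF = |sin(14*2.689912/2) / (14*sin(2.689912/2))| = 1.478e-03

1.478e-03


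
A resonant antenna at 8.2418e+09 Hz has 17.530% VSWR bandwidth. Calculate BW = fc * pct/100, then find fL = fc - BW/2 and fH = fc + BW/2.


BW = 8.2418e+09 * 17.530/100 = 1.444788e+09 Hz
fL = 8.2418e+09 - 1.444788e+09/2 = 7.519e+09 Hz
fH = 8.2418e+09 + 1.444788e+09/2 = 8.964e+09 Hz

BW=1.445e+09 Hz, fL=7.519e+09 Hz, fH=8.964e+09 Hz


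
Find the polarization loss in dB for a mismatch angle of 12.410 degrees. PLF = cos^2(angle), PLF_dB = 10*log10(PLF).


PLF_linear = cos^2(12.410 deg) = 0.9538155
PLF_dB = 10 * log10(0.9538155) = -0.2054 dB

-0.2054 dB


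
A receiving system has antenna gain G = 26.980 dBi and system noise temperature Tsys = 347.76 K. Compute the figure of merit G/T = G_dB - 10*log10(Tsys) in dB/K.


G/T = 26.980 - 10*log10(347.76) = 26.980 - 25.41280 = 1.567 dB/K

1.567 dB/K


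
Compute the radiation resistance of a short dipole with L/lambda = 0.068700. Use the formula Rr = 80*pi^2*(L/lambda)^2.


Rr = 80 * pi^2 * (0.068700)^2 = 80 * 9.869604 * 4.719690e-03 = 3.727 ohm

3.727 ohm


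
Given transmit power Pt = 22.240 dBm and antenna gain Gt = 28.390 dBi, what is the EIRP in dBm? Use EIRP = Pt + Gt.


EIRP = Pt + Gt = 22.240 + 28.390 = 50.63 dBm

50.63 dBm


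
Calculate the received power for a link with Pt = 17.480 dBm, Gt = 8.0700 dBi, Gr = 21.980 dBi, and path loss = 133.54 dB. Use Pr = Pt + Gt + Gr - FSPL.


Pr = 17.480 + 8.0700 + 21.980 - 133.54 = -86.01 dBm

-86.01 dBm


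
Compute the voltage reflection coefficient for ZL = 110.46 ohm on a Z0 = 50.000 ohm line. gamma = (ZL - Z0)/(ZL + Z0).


gamma = (110.46 - 50.000) / (110.46 + 50.000) = 0.3768

0.3768


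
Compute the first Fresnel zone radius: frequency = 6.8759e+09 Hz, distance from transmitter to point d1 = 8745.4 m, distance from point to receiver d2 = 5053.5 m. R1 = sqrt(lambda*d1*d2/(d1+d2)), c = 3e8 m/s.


lambda = c / f = 3.0000e+08 / 6.8759e+09 = 0.04363065 m
R1 = sqrt(0.04363065 * 8745.4 * 5053.5 / (8745.4 + 5053.5)) = 11.82 m

11.82 m


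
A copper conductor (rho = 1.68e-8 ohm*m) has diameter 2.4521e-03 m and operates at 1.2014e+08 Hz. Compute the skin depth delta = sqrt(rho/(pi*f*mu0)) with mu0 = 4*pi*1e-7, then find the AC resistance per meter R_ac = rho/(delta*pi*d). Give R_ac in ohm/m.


delta = sqrt(1.68e-8 / (pi * 1.2014e+08 * 4*pi*1e-7)) = 5.951562e-06 m
R_ac = 1.68e-8 / (5.951562e-06 * pi * 2.4521e-03) = 0.3664 ohm/m

0.3664 ohm/m


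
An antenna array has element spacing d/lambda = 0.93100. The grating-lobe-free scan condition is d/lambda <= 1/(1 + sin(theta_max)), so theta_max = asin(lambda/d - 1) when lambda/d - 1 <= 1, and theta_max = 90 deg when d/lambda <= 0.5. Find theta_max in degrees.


lambda/d - 1 = 1/0.93100 - 1 = 0.07411386
theta_max = asin(0.07411386) = 4.250 deg

4.250 deg


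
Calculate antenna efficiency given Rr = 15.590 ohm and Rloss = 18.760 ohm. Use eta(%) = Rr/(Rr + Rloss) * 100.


eta = 15.590 / (15.590 + 18.760) * 100 = 45.39%

45.39%


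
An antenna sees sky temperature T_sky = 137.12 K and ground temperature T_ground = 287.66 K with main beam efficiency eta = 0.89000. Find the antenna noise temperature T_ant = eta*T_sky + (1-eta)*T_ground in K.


T_ant = 0.89000 * 137.12 + (1 - 0.89000) * 287.66 = 153.7 K

153.7 K


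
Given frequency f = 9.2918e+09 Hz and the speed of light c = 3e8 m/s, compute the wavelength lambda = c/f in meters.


lambda = c / f = 3.0000e+08 / 9.2918e+09 = 0.03229 m

0.03229 m


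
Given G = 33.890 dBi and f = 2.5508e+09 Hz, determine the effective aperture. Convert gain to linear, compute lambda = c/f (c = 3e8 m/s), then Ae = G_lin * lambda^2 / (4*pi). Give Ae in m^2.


lambda = c / f = 3.0000e+08 / 2.5508e+09 = 0.1176102 m
G_linear = 10^(33.890/10) = 2449.063
Ae = G_linear * lambda^2 / (4*pi) = 2449.063 * 0.1176102^2 / (4*pi) = 2.696 m^2

2.696 m^2


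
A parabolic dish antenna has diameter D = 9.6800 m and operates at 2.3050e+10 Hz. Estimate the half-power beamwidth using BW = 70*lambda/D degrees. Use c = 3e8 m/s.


lambda = c / f = 3.0000e+08 / 2.3050e+10 = 0.01301518 m
BW = 70 * 0.01301518 / 9.6800 = 0.09412 deg

0.09412 deg


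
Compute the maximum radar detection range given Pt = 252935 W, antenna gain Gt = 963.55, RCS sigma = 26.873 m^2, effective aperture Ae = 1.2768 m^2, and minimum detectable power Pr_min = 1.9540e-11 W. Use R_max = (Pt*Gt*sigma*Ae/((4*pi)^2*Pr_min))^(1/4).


R^4 = 252935*963.55*26.873*1.2768 / ((4*pi)^2 * 1.9540e-11) = 2.710054e+18
R_max = 2.710054e+18^0.25 = 40574 m

40574 m


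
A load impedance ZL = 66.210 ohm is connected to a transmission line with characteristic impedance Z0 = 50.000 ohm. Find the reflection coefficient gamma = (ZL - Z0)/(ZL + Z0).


gamma = (66.210 - 50.000) / (66.210 + 50.000) = 0.1395

0.1395


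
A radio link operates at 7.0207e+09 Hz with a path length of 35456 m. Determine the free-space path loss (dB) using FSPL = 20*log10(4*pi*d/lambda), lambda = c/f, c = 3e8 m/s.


lambda = c / f = 3.0000e+08 / 7.0207e+09 = 0.04273078 m
FSPL = 20 * log10(4*pi*35456/0.04273078) = 140.4 dB

140.4 dB


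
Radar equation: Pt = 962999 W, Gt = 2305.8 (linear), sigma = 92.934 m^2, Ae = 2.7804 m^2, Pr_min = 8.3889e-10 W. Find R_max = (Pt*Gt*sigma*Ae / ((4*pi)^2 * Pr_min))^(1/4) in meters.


R^4 = 962999*2305.8*92.934*2.7804 / ((4*pi)^2 * 8.3889e-10) = 4.331164e+18
R_max = 4.331164e+18^0.25 = 45620 m

45620 m


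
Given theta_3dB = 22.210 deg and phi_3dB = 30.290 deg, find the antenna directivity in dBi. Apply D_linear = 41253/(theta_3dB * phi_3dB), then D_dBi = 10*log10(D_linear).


D_linear = 41253 / (22.210 * 30.290) = 61.32078
D_dBi = 10 * log10(61.32078) = 17.88 dBi

17.88 dBi


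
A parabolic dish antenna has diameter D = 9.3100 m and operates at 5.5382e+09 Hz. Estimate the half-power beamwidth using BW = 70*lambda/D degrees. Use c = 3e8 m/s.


lambda = c / f = 3.0000e+08 / 5.5382e+09 = 0.05416922 m
BW = 70 * 0.05416922 / 9.3100 = 0.4073 deg

0.4073 deg


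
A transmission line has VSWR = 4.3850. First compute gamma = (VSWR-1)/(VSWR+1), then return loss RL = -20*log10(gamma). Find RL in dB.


gamma = (4.3850 - 1) / (4.3850 + 1) = 0.6285980
RL = -20 * log10(0.6285980) = 4.033 dB

4.033 dB


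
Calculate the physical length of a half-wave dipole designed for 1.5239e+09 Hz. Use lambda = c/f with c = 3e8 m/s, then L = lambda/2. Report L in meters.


lambda = c / f = 3.0000e+08 / 1.5239e+09 = 0.1968633 m
L = lambda / 2 = 0.1968633 / 2 = 0.09843 m

0.09843 m


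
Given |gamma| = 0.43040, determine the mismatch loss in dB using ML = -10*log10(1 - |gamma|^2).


ML = -10 * log10(1 - 0.43040^2) = -10 * log10(0.81475584) = 0.8897 dB

0.8897 dB


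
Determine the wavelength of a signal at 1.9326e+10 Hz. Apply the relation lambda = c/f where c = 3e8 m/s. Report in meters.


lambda = c / f = 3.0000e+08 / 1.9326e+10 = 0.01552 m

0.01552 m


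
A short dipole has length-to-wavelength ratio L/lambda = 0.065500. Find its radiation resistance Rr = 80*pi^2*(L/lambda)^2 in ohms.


Rr = 80 * pi^2 * (0.065500)^2 = 80 * 9.869604 * 4.290250e-03 = 3.387 ohm

3.387 ohm


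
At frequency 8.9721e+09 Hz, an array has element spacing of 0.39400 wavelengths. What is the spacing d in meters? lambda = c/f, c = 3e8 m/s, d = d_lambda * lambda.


lambda = c / f = 3.0000e+08 / 8.9721e+09 = 0.03343699 m
d = 0.39400 * 0.03343699 = 0.01317 m

0.01317 m


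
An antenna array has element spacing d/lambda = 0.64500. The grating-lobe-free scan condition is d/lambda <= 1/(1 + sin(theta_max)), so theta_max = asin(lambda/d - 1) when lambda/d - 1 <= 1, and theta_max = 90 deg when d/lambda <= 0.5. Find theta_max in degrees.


lambda/d - 1 = 1/0.64500 - 1 = 0.5503876
theta_max = asin(0.5503876) = 33.39 deg

33.39 deg


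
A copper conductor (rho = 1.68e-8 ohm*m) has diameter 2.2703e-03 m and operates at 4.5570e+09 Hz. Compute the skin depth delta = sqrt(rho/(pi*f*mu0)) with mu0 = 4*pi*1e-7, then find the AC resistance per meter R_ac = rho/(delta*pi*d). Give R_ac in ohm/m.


delta = sqrt(1.68e-8 / (pi * 4.5570e+09 * 4*pi*1e-7)) = 9.663518e-07 m
R_ac = 1.68e-8 / (9.663518e-07 * pi * 2.2703e-03) = 2.437 ohm/m

2.437 ohm/m


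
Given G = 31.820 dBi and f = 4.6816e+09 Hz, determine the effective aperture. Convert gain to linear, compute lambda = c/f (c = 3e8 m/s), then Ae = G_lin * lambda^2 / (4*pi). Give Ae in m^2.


lambda = c / f = 3.0000e+08 / 4.6816e+09 = 0.06408066 m
G_linear = 10^(31.820/10) = 1520.548
Ae = G_linear * lambda^2 / (4*pi) = 1520.548 * 0.06408066^2 / (4*pi) = 0.4969 m^2

0.4969 m^2


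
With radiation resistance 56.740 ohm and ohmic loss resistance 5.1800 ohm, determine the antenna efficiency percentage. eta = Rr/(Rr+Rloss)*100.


eta = 56.740 / (56.740 + 5.1800) * 100 = 91.63%

91.63%


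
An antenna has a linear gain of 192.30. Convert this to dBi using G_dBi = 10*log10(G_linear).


G_dBi = 10 * log10(192.30) = 22.84 dBi

22.84 dBi


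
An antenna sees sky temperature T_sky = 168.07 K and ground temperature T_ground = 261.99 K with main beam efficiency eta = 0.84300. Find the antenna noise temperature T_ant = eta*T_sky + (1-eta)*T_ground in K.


T_ant = 0.84300 * 168.07 + (1 - 0.84300) * 261.99 = 182.8 K

182.8 K


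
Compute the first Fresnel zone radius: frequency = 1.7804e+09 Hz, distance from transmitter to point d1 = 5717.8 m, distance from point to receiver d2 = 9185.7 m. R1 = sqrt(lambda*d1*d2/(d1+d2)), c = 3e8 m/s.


lambda = c / f = 3.0000e+08 / 1.7804e+09 = 0.1685015 m
R1 = sqrt(0.1685015 * 5717.8 * 9185.7 / (5717.8 + 9185.7)) = 24.37 m

24.37 m


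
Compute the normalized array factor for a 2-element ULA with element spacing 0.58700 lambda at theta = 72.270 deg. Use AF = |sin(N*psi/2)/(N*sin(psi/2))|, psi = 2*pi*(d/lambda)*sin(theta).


psi = 2*pi*0.58700*sin(72.270 deg) = 3.513047 rad
AF = |sin(2*3.513047/2) / (2*sin(3.513047/2))| = 0.1847

0.1847


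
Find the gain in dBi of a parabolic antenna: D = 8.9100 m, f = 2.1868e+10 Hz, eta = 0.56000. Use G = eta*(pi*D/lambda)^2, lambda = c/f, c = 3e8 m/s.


lambda = c / f = 3.0000e+08 / 2.1868e+10 = 0.01371868 m
G_linear = 0.56000 * (pi * 8.9100 / 0.01371868)^2 = 2.331409e+06
G_dBi = 10 * log10(2.331409e+06) = 63.68 dBi

63.68 dBi


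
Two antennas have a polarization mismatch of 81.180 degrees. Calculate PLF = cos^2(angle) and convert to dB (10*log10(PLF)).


PLF_linear = cos^2(81.180 deg) = 0.02351033
PLF_dB = 10 * log10(0.02351033) = -16.29 dB

-16.29 dB


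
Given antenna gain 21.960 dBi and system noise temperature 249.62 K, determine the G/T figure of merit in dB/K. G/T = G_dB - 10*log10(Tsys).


G/T = 21.960 - 10*log10(249.62) = 21.960 - 23.97279 = -2.013 dB/K

-2.013 dB/K


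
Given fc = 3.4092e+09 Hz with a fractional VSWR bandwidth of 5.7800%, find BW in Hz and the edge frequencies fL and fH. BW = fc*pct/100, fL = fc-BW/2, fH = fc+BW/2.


BW = 3.4092e+09 * 5.7800/100 = 1.970518e+08 Hz
fL = 3.4092e+09 - 1.970518e+08/2 = 3.311e+09 Hz
fH = 3.4092e+09 + 1.970518e+08/2 = 3.508e+09 Hz

BW=1.971e+08 Hz, fL=3.311e+09 Hz, fH=3.508e+09 Hz


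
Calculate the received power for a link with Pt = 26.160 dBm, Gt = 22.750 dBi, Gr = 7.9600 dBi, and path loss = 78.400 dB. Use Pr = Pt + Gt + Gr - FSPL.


Pr = 26.160 + 22.750 + 7.9600 - 78.400 = -21.53 dBm

-21.53 dBm


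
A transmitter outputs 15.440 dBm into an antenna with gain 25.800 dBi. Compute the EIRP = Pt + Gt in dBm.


EIRP = Pt + Gt = 15.440 + 25.800 = 41.24 dBm

41.24 dBm


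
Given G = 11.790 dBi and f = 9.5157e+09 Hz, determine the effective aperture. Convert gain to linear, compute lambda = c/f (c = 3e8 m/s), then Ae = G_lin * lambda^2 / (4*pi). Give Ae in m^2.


lambda = c / f = 3.0000e+08 / 9.5157e+09 = 0.03152685 m
G_linear = 10^(11.790/10) = 15.10080
Ae = G_linear * lambda^2 / (4*pi) = 15.10080 * 0.03152685^2 / (4*pi) = 1.194e-03 m^2

1.194e-03 m^2
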